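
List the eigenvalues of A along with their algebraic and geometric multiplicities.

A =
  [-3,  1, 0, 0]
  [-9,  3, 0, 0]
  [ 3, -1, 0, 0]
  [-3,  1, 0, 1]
λ = 0: alg = 3, geom = 2; λ = 1: alg = 1, geom = 1

Step 1 — factor the characteristic polynomial to read off the algebraic multiplicities:
  χ_A(x) = x^3*(x - 1)

Step 2 — compute geometric multiplicities via the rank-nullity identity g(λ) = n − rank(A − λI):
  rank(A − (0)·I) = 2, so dim ker(A − (0)·I) = n − 2 = 2
  rank(A − (1)·I) = 3, so dim ker(A − (1)·I) = n − 3 = 1

Summary:
  λ = 0: algebraic multiplicity = 3, geometric multiplicity = 2
  λ = 1: algebraic multiplicity = 1, geometric multiplicity = 1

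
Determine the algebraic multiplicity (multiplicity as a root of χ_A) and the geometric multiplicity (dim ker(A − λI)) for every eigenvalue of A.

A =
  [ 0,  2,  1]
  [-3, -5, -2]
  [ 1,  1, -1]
λ = -2: alg = 3, geom = 1

Step 1 — factor the characteristic polynomial to read off the algebraic multiplicities:
  χ_A(x) = (x + 2)^3

Step 2 — compute geometric multiplicities via the rank-nullity identity g(λ) = n − rank(A − λI):
  rank(A − (-2)·I) = 2, so dim ker(A − (-2)·I) = n − 2 = 1

Summary:
  λ = -2: algebraic multiplicity = 3, geometric multiplicity = 1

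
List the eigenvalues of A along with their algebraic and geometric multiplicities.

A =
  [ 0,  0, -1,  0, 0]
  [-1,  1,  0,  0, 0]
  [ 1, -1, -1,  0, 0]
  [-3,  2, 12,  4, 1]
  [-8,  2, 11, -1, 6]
λ = 0: alg = 3, geom = 1; λ = 5: alg = 2, geom = 1

Step 1 — factor the characteristic polynomial to read off the algebraic multiplicities:
  χ_A(x) = x^3*(x - 5)^2

Step 2 — compute geometric multiplicities via the rank-nullity identity g(λ) = n − rank(A − λI):
  rank(A − (0)·I) = 4, so dim ker(A − (0)·I) = n − 4 = 1
  rank(A − (5)·I) = 4, so dim ker(A − (5)·I) = n − 4 = 1

Summary:
  λ = 0: algebraic multiplicity = 3, geometric multiplicity = 1
  λ = 5: algebraic multiplicity = 2, geometric multiplicity = 1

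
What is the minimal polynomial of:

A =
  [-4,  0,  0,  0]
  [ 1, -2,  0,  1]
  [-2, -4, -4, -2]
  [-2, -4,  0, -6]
x^2 + 8*x + 16

The characteristic polynomial is χ_A(x) = (x + 4)^4, so the eigenvalues are known. The minimal polynomial is
  m_A(x) = Π_λ (x − λ)^{k_λ}
where k_λ is the size of the *largest* Jordan block for λ (equivalently, the smallest k with (A − λI)^k v = 0 for every generalised eigenvector v of λ).

  λ = -4: largest Jordan block has size 2, contributing (x + 4)^2

So m_A(x) = (x + 4)^2 = x^2 + 8*x + 16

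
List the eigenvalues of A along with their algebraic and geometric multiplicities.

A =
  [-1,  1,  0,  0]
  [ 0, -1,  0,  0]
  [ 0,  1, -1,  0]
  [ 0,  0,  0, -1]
λ = -1: alg = 4, geom = 3

Step 1 — factor the characteristic polynomial to read off the algebraic multiplicities:
  χ_A(x) = (x + 1)^4

Step 2 — compute geometric multiplicities via the rank-nullity identity g(λ) = n − rank(A − λI):
  rank(A − (-1)·I) = 1, so dim ker(A − (-1)·I) = n − 1 = 3

Summary:
  λ = -1: algebraic multiplicity = 4, geometric multiplicity = 3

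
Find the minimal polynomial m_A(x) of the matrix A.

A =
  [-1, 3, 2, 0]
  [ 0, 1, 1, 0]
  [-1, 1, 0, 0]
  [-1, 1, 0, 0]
x^3

The characteristic polynomial is χ_A(x) = x^4, so the eigenvalues are known. The minimal polynomial is
  m_A(x) = Π_λ (x − λ)^{k_λ}
where k_λ is the size of the *largest* Jordan block for λ (equivalently, the smallest k with (A − λI)^k v = 0 for every generalised eigenvector v of λ).

  λ = 0: largest Jordan block has size 3, contributing (x − 0)^3

So m_A(x) = x^3 = x^3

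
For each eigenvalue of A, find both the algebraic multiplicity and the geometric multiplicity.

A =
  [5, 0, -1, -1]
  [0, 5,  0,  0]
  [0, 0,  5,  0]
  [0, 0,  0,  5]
λ = 5: alg = 4, geom = 3

Step 1 — factor the characteristic polynomial to read off the algebraic multiplicities:
  χ_A(x) = (x - 5)^4

Step 2 — compute geometric multiplicities via the rank-nullity identity g(λ) = n − rank(A − λI):
  rank(A − (5)·I) = 1, so dim ker(A − (5)·I) = n − 1 = 3

Summary:
  λ = 5: algebraic multiplicity = 4, geometric multiplicity = 3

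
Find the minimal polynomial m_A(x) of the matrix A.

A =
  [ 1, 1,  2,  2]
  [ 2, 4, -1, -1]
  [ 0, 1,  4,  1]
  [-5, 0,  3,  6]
x^4 - 15*x^3 + 84*x^2 - 208*x + 192

The characteristic polynomial is χ_A(x) = (x - 4)^3*(x - 3), so the eigenvalues are known. The minimal polynomial is
  m_A(x) = Π_λ (x − λ)^{k_λ}
where k_λ is the size of the *largest* Jordan block for λ (equivalently, the smallest k with (A − λI)^k v = 0 for every generalised eigenvector v of λ).

  λ = 3: largest Jordan block has size 1, contributing (x − 3)
  λ = 4: largest Jordan block has size 3, contributing (x − 4)^3

So m_A(x) = (x - 4)^3*(x - 3) = x^4 - 15*x^3 + 84*x^2 - 208*x + 192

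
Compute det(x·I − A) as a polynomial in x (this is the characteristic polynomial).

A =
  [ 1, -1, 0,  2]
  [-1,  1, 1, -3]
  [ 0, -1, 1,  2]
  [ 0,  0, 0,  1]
x^4 - 4*x^3 + 6*x^2 - 4*x + 1

Expanding det(x·I − A) (e.g. by cofactor expansion or by noting that A is similar to its Jordan form J, which has the same characteristic polynomial as A) gives
  χ_A(x) = x^4 - 4*x^3 + 6*x^2 - 4*x + 1
which factors as (x - 1)^4. The eigenvalues (with algebraic multiplicities) are λ = 1 with multiplicity 4.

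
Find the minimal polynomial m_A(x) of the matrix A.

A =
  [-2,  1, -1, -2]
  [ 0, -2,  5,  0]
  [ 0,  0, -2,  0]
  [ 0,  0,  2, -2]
x^3 + 6*x^2 + 12*x + 8

The characteristic polynomial is χ_A(x) = (x + 2)^4, so the eigenvalues are known. The minimal polynomial is
  m_A(x) = Π_λ (x − λ)^{k_λ}
where k_λ is the size of the *largest* Jordan block for λ (equivalently, the smallest k with (A − λI)^k v = 0 for every generalised eigenvector v of λ).

  λ = -2: largest Jordan block has size 3, contributing (x + 2)^3

So m_A(x) = (x + 2)^3 = x^3 + 6*x^2 + 12*x + 8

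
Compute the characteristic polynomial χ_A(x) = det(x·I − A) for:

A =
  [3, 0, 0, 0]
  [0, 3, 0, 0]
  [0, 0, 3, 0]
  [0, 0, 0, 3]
x^4 - 12*x^3 + 54*x^2 - 108*x + 81

Expanding det(x·I − A) (e.g. by cofactor expansion or by noting that A is similar to its Jordan form J, which has the same characteristic polynomial as A) gives
  χ_A(x) = x^4 - 12*x^3 + 54*x^2 - 108*x + 81
which factors as (x - 3)^4. The eigenvalues (with algebraic multiplicities) are λ = 3 with multiplicity 4.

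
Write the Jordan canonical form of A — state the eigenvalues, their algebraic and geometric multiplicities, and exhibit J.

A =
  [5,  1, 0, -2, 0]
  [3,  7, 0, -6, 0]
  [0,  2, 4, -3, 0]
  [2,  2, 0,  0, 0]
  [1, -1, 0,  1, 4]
J_2(4) ⊕ J_2(4) ⊕ J_1(4)

The characteristic polynomial is
  det(x·I − A) = x^5 - 20*x^4 + 160*x^3 - 640*x^2 + 1280*x - 1024 = (x - 4)^5

Eigenvalues and multiplicities (the geometric multiplicity of λ is n − rank(A − λI), which equals the number of Jordan blocks for λ):
  λ = 4: algebraic multiplicity = 5, geometric multiplicity = 3

Determining the block sizes for each eigenvalue:
  λ = 4: with am = 5 and gm = 3, the partition is not yet determined (e.g. several partitions of 5 into 3 parts exist). Let N = A − (4)·I. Computing rank(N^1) = 2, rank(N^2) = 0; the number of blocks of size ≥ j is rank(N^{j−1}) − rank(N^j), giving [3, 2]. So we have 2 block(s) of size 2, 1 block(s) of size 1 → block sizes [2, 2, 1]

Assembling the blocks gives a Jordan form
J =
  [4, 1, 0, 0, 0]
  [0, 4, 0, 0, 0]
  [0, 0, 4, 1, 0]
  [0, 0, 0, 4, 0]
  [0, 0, 0, 0, 4]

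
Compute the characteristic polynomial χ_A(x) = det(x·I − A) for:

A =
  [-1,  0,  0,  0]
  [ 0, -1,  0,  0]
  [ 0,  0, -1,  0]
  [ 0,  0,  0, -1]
x^4 + 4*x^3 + 6*x^2 + 4*x + 1

Expanding det(x·I − A) (e.g. by cofactor expansion or by noting that A is similar to its Jordan form J, which has the same characteristic polynomial as A) gives
  χ_A(x) = x^4 + 4*x^3 + 6*x^2 + 4*x + 1
which factors as (x + 1)^4. The eigenvalues (with algebraic multiplicities) are λ = -1 with multiplicity 4.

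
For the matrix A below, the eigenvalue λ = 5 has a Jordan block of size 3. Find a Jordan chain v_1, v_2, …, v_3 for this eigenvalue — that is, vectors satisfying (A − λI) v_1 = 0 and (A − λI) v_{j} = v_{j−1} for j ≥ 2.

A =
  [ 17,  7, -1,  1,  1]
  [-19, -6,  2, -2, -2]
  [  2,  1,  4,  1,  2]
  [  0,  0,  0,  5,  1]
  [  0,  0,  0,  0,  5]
A Jordan chain for λ = 5 of length 3:
v_1 = (9, -15, 3, 0, 0)ᵀ
v_2 = (12, -19, 2, 0, 0)ᵀ
v_3 = (1, 0, 0, 0, 0)ᵀ

Let N = A − (5)·I. We want v_3 with N^3 v_3 = 0 but N^2 v_3 ≠ 0; then v_{j-1} := N · v_j for j = 3, …, 2.

Pick v_3 = (1, 0, 0, 0, 0)ᵀ.
Then v_2 = N · v_3 = (12, -19, 2, 0, 0)ᵀ.
Then v_1 = N · v_2 = (9, -15, 3, 0, 0)ᵀ.

Sanity check: (A − (5)·I) v_1 = (0, 0, 0, 0, 0)ᵀ = 0. ✓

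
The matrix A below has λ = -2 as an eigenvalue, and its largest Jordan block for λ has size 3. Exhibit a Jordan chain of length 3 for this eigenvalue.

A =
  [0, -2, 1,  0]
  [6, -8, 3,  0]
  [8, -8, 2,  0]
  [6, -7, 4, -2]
A Jordan chain for λ = -2 of length 3:
v_1 = (0, 0, 0, 2)ᵀ
v_2 = (2, 6, 8, 6)ᵀ
v_3 = (1, 0, 0, 0)ᵀ

Let N = A − (-2)·I. We want v_3 with N^3 v_3 = 0 but N^2 v_3 ≠ 0; then v_{j-1} := N · v_j for j = 3, …, 2.

Pick v_3 = (1, 0, 0, 0)ᵀ.
Then v_2 = N · v_3 = (2, 6, 8, 6)ᵀ.
Then v_1 = N · v_2 = (0, 0, 0, 2)ᵀ.

Sanity check: (A − (-2)·I) v_1 = (0, 0, 0, 0)ᵀ = 0. ✓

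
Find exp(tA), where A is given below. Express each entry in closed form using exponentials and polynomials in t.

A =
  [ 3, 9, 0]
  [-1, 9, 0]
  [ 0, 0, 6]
e^{tA} =
  [-3*t*exp(6*t) + exp(6*t), 9*t*exp(6*t), 0]
  [-t*exp(6*t), 3*t*exp(6*t) + exp(6*t), 0]
  [0, 0, exp(6*t)]

Strategy: write A = P · J · P⁻¹ where J is a Jordan canonical form, so e^{tA} = P · e^{tJ} · P⁻¹, and e^{tJ} can be computed block-by-block.

A has Jordan form
J =
  [6, 1, 0]
  [0, 6, 0]
  [0, 0, 6]
(up to reordering of blocks).

Per-block formulas:
  For a 2×2 Jordan block J_2(6): exp(t · J_2(6)) = e^(6t)·(I + t·N), where N is the 2×2 nilpotent shift.
  For a 1×1 block at λ = 6: exp(t · [6]) = [e^(6t)].

After assembling e^{tJ} and conjugating by P, we get:

e^{tA} =
  [-3*t*exp(6*t) + exp(6*t), 9*t*exp(6*t), 0]
  [-t*exp(6*t), 3*t*exp(6*t) + exp(6*t), 0]
  [0, 0, exp(6*t)]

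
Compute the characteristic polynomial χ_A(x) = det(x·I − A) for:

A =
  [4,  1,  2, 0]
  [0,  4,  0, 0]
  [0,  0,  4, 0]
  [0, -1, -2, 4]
x^4 - 16*x^3 + 96*x^2 - 256*x + 256

Expanding det(x·I − A) (e.g. by cofactor expansion or by noting that A is similar to its Jordan form J, which has the same characteristic polynomial as A) gives
  χ_A(x) = x^4 - 16*x^3 + 96*x^2 - 256*x + 256
which factors as (x - 4)^4. The eigenvalues (with algebraic multiplicities) are λ = 4 with multiplicity 4.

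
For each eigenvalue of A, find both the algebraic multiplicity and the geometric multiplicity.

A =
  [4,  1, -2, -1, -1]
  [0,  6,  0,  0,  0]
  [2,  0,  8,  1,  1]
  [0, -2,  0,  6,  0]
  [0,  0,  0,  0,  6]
λ = 6: alg = 5, geom = 3

Step 1 — factor the characteristic polynomial to read off the algebraic multiplicities:
  χ_A(x) = (x - 6)^5

Step 2 — compute geometric multiplicities via the rank-nullity identity g(λ) = n − rank(A − λI):
  rank(A − (6)·I) = 2, so dim ker(A − (6)·I) = n − 2 = 3

Summary:
  λ = 6: algebraic multiplicity = 5, geometric multiplicity = 3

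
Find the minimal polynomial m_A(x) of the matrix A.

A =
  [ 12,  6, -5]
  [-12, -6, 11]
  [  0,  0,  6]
x^3 - 12*x^2 + 36*x

The characteristic polynomial is χ_A(x) = x*(x - 6)^2, so the eigenvalues are known. The minimal polynomial is
  m_A(x) = Π_λ (x − λ)^{k_λ}
where k_λ is the size of the *largest* Jordan block for λ (equivalently, the smallest k with (A − λI)^k v = 0 for every generalised eigenvector v of λ).

  λ = 0: largest Jordan block has size 1, contributing (x − 0)
  λ = 6: largest Jordan block has size 2, contributing (x − 6)^2

So m_A(x) = x*(x - 6)^2 = x^3 - 12*x^2 + 36*x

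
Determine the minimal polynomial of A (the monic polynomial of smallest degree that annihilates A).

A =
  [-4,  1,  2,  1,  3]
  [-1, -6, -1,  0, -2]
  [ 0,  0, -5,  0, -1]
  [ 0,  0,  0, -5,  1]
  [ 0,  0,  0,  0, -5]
x^3 + 15*x^2 + 75*x + 125

The characteristic polynomial is χ_A(x) = (x + 5)^5, so the eigenvalues are known. The minimal polynomial is
  m_A(x) = Π_λ (x − λ)^{k_λ}
where k_λ is the size of the *largest* Jordan block for λ (equivalently, the smallest k with (A − λI)^k v = 0 for every generalised eigenvector v of λ).

  λ = -5: largest Jordan block has size 3, contributing (x + 5)^3

So m_A(x) = (x + 5)^3 = x^3 + 15*x^2 + 75*x + 125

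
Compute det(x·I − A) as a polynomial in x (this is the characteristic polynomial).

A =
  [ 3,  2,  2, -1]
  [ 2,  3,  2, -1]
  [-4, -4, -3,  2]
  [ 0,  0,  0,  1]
x^4 - 4*x^3 + 6*x^2 - 4*x + 1

Expanding det(x·I − A) (e.g. by cofactor expansion or by noting that A is similar to its Jordan form J, which has the same characteristic polynomial as A) gives
  χ_A(x) = x^4 - 4*x^3 + 6*x^2 - 4*x + 1
which factors as (x - 1)^4. The eigenvalues (with algebraic multiplicities) are λ = 1 with multiplicity 4.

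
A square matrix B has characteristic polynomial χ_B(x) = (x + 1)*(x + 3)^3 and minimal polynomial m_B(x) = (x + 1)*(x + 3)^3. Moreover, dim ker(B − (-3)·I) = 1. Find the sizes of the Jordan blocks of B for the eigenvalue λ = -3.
Block sizes for λ = -3: [3]

Step 1 — from the characteristic polynomial, algebraic multiplicity of λ = -3 is 3. From dim ker(B − (-3)·I) = 1, there are exactly 1 Jordan blocks for λ = -3.
Step 2 — from the minimal polynomial, the factor (x + 3)^3 tells us the largest block for λ = -3 has size 3.
Step 3 — with total size 3, 1 blocks, and largest block 3, the block sizes (in nonincreasing order) are [3].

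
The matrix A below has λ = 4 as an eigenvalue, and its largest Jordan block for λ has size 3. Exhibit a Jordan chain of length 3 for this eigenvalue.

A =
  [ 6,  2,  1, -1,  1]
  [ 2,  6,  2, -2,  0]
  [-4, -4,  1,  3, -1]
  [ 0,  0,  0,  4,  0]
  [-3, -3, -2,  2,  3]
A Jordan chain for λ = 4 of length 3:
v_1 = (1, 0, -1, 0, -1)ᵀ
v_2 = (2, 2, -4, 0, -3)ᵀ
v_3 = (1, 0, 0, 0, 0)ᵀ

Let N = A − (4)·I. We want v_3 with N^3 v_3 = 0 but N^2 v_3 ≠ 0; then v_{j-1} := N · v_j for j = 3, …, 2.

Pick v_3 = (1, 0, 0, 0, 0)ᵀ.
Then v_2 = N · v_3 = (2, 2, -4, 0, -3)ᵀ.
Then v_1 = N · v_2 = (1, 0, -1, 0, -1)ᵀ.

Sanity check: (A − (4)·I) v_1 = (0, 0, 0, 0, 0)ᵀ = 0. ✓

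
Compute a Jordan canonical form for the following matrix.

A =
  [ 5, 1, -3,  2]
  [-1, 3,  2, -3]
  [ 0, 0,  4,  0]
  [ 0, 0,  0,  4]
J_3(4) ⊕ J_1(4)

The characteristic polynomial is
  det(x·I − A) = x^4 - 16*x^3 + 96*x^2 - 256*x + 256 = (x - 4)^4

Eigenvalues and multiplicities (the geometric multiplicity of λ is n − rank(A − λI), which equals the number of Jordan blocks for λ):
  λ = 4: algebraic multiplicity = 4, geometric multiplicity = 2

Determining the block sizes for each eigenvalue:
  λ = 4: with am = 4 and gm = 2, the partition is not yet determined (e.g. several partitions of 4 into 2 parts exist). Let N = A − (4)·I. Computing rank(N^1) = 2, rank(N^2) = 1, rank(N^3) = 0; the number of blocks of size ≥ j is rank(N^{j−1}) − rank(N^j), giving [2, 1, 1]. So we have 1 block(s) of size 3, 1 block(s) of size 1 → block sizes [3, 1]

Assembling the blocks gives a Jordan form
J =
  [4, 1, 0, 0]
  [0, 4, 1, 0]
  [0, 0, 4, 0]
  [0, 0, 0, 4]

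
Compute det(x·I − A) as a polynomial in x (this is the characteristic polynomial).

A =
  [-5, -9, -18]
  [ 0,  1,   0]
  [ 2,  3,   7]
x^3 - 3*x^2 + 3*x - 1

Expanding det(x·I − A) (e.g. by cofactor expansion or by noting that A is similar to its Jordan form J, which has the same characteristic polynomial as A) gives
  χ_A(x) = x^3 - 3*x^2 + 3*x - 1
which factors as (x - 1)^3. The eigenvalues (with algebraic multiplicities) are λ = 1 with multiplicity 3.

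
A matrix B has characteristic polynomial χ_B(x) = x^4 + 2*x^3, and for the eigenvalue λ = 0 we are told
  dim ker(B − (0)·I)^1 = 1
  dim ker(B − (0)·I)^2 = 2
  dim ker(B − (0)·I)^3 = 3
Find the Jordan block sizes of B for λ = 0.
Block sizes for λ = 0: [3]

From the dimensions of kernels of powers, the number of Jordan blocks of size at least j is d_j − d_{j−1} where d_j = dim ker(N^j) (with d_0 = 0). Computing the differences gives [1, 1, 1].
The number of blocks of size exactly k is (#blocks of size ≥ k) − (#blocks of size ≥ k + 1), so the partition is: 1 block(s) of size 3.
In nonincreasing order the block sizes are [3].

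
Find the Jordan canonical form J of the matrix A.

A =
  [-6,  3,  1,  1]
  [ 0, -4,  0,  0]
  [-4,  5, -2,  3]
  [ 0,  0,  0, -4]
J_3(-4) ⊕ J_1(-4)

The characteristic polynomial is
  det(x·I − A) = x^4 + 16*x^3 + 96*x^2 + 256*x + 256 = (x + 4)^4

Eigenvalues and multiplicities (the geometric multiplicity of λ is n − rank(A − λI), which equals the number of Jordan blocks for λ):
  λ = -4: algebraic multiplicity = 4, geometric multiplicity = 2

Determining the block sizes for each eigenvalue:
  λ = -4: with am = 4 and gm = 2, the partition is not yet determined (e.g. several partitions of 4 into 2 parts exist). Let N = A − (-4)·I. Computing rank(N^1) = 2, rank(N^2) = 1, rank(N^3) = 0; the number of blocks of size ≥ j is rank(N^{j−1}) − rank(N^j), giving [2, 1, 1]. So we have 1 block(s) of size 3, 1 block(s) of size 1 → block sizes [3, 1]

Assembling the blocks gives a Jordan form
J =
  [-4,  1,  0,  0]
  [ 0, -4,  1,  0]
  [ 0,  0, -4,  0]
  [ 0,  0,  0, -4]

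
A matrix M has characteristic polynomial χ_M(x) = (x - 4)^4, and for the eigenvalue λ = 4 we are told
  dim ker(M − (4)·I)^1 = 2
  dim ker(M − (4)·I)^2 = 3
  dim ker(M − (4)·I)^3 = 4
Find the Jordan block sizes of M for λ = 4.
Block sizes for λ = 4: [3, 1]

From the dimensions of kernels of powers, the number of Jordan blocks of size at least j is d_j − d_{j−1} where d_j = dim ker(N^j) (with d_0 = 0). Computing the differences gives [2, 1, 1].
The number of blocks of size exactly k is (#blocks of size ≥ k) − (#blocks of size ≥ k + 1), so the partition is: 1 block(s) of size 1, 1 block(s) of size 3.
In nonincreasing order the block sizes are [3, 1].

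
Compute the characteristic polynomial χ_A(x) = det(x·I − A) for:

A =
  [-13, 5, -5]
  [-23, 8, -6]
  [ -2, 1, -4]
x^3 + 9*x^2 + 27*x + 27

Expanding det(x·I − A) (e.g. by cofactor expansion or by noting that A is similar to its Jordan form J, which has the same characteristic polynomial as A) gives
  χ_A(x) = x^3 + 9*x^2 + 27*x + 27
which factors as (x + 3)^3. The eigenvalues (with algebraic multiplicities) are λ = -3 with multiplicity 3.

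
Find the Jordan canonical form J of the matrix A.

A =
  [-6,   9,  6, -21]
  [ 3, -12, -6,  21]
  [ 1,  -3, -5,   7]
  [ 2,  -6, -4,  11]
J_2(-3) ⊕ J_1(-3) ⊕ J_1(-3)

The characteristic polynomial is
  det(x·I − A) = x^4 + 12*x^3 + 54*x^2 + 108*x + 81 = (x + 3)^4

Eigenvalues and multiplicities (the geometric multiplicity of λ is n − rank(A − λI), which equals the number of Jordan blocks for λ):
  λ = -3: algebraic multiplicity = 4, geometric multiplicity = 3

Determining the block sizes for each eigenvalue:
  λ = -3: 3 blocks summing to 4 forces exactly one block of size 2 and the rest size 1 → block sizes [2, 1, 1]

Assembling the blocks gives a Jordan form
J =
  [-3,  1,  0,  0]
  [ 0, -3,  0,  0]
  [ 0,  0, -3,  0]
  [ 0,  0,  0, -3]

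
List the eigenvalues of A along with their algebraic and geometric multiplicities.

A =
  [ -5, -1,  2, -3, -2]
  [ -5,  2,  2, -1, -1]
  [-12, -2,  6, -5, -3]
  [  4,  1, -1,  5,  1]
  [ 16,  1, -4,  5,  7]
λ = 3: alg = 5, geom = 2

Step 1 — factor the characteristic polynomial to read off the algebraic multiplicities:
  χ_A(x) = (x - 3)^5

Step 2 — compute geometric multiplicities via the rank-nullity identity g(λ) = n − rank(A − λI):
  rank(A − (3)·I) = 3, so dim ker(A − (3)·I) = n − 3 = 2

Summary:
  λ = 3: algebraic multiplicity = 5, geometric multiplicity = 2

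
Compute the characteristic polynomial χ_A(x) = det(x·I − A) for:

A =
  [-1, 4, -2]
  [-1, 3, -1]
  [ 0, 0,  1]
x^3 - 3*x^2 + 3*x - 1

Expanding det(x·I − A) (e.g. by cofactor expansion or by noting that A is similar to its Jordan form J, which has the same characteristic polynomial as A) gives
  χ_A(x) = x^3 - 3*x^2 + 3*x - 1
which factors as (x - 1)^3. The eigenvalues (with algebraic multiplicities) are λ = 1 with multiplicity 3.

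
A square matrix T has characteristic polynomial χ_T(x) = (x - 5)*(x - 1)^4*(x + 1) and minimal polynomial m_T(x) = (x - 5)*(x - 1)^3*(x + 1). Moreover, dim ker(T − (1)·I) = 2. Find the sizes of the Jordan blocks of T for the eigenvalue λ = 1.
Block sizes for λ = 1: [3, 1]

Step 1 — from the characteristic polynomial, algebraic multiplicity of λ = 1 is 4. From dim ker(T − (1)·I) = 2, there are exactly 2 Jordan blocks for λ = 1.
Step 2 — from the minimal polynomial, the factor (x − 1)^3 tells us the largest block for λ = 1 has size 3.
Step 3 — with total size 4, 2 blocks, and largest block 3, the block sizes (in nonincreasing order) are [3, 1].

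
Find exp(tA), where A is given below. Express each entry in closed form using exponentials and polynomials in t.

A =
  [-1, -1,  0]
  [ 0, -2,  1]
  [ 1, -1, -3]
e^{tA} =
  [t^2*exp(-2*t)/2 + t*exp(-2*t) + exp(-2*t), -t^2*exp(-2*t)/2 - t*exp(-2*t), -t^2*exp(-2*t)/2]
  [t^2*exp(-2*t)/2, -t^2*exp(-2*t)/2 + exp(-2*t), -t^2*exp(-2*t)/2 + t*exp(-2*t)]
  [t*exp(-2*t), -t*exp(-2*t), -t*exp(-2*t) + exp(-2*t)]

Strategy: write A = P · J · P⁻¹ where J is a Jordan canonical form, so e^{tA} = P · e^{tJ} · P⁻¹, and e^{tJ} can be computed block-by-block.

A has Jordan form
J =
  [-2,  1,  0]
  [ 0, -2,  1]
  [ 0,  0, -2]
(up to reordering of blocks).

Per-block formulas:
  For a 3×3 Jordan block J_3(-2): exp(t · J_3(-2)) = e^(-2t)·(I + t·N + (t^2/2)·N^2), where N is the 3×3 nilpotent shift.

After assembling e^{tJ} and conjugating by P, we get:

e^{tA} =
  [t^2*exp(-2*t)/2 + t*exp(-2*t) + exp(-2*t), -t^2*exp(-2*t)/2 - t*exp(-2*t), -t^2*exp(-2*t)/2]
  [t^2*exp(-2*t)/2, -t^2*exp(-2*t)/2 + exp(-2*t), -t^2*exp(-2*t)/2 + t*exp(-2*t)]
  [t*exp(-2*t), -t*exp(-2*t), -t*exp(-2*t) + exp(-2*t)]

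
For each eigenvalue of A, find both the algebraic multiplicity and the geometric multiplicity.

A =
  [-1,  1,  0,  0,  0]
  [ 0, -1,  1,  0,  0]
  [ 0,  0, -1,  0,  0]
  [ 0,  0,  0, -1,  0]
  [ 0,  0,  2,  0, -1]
λ = -1: alg = 5, geom = 3

Step 1 — factor the characteristic polynomial to read off the algebraic multiplicities:
  χ_A(x) = (x + 1)^5

Step 2 — compute geometric multiplicities via the rank-nullity identity g(λ) = n − rank(A − λI):
  rank(A − (-1)·I) = 2, so dim ker(A − (-1)·I) = n − 2 = 3

Summary:
  λ = -1: algebraic multiplicity = 5, geometric multiplicity = 3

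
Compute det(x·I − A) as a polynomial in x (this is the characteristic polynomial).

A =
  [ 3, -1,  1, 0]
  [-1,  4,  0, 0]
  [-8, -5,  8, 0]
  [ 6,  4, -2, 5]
x^4 - 20*x^3 + 150*x^2 - 500*x + 625

Expanding det(x·I − A) (e.g. by cofactor expansion or by noting that A is similar to its Jordan form J, which has the same characteristic polynomial as A) gives
  χ_A(x) = x^4 - 20*x^3 + 150*x^2 - 500*x + 625
which factors as (x - 5)^4. The eigenvalues (with algebraic multiplicities) are λ = 5 with multiplicity 4.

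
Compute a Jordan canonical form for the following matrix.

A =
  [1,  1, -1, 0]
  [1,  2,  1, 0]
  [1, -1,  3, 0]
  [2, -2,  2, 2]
J_3(2) ⊕ J_1(2)

The characteristic polynomial is
  det(x·I − A) = x^4 - 8*x^3 + 24*x^2 - 32*x + 16 = (x - 2)^4

Eigenvalues and multiplicities (the geometric multiplicity of λ is n − rank(A − λI), which equals the number of Jordan blocks for λ):
  λ = 2: algebraic multiplicity = 4, geometric multiplicity = 2

Determining the block sizes for each eigenvalue:
  λ = 2: with am = 4 and gm = 2, the partition is not yet determined (e.g. several partitions of 4 into 2 parts exist). Let N = A − (2)·I. Computing rank(N^1) = 2, rank(N^2) = 1, rank(N^3) = 0; the number of blocks of size ≥ j is rank(N^{j−1}) − rank(N^j), giving [2, 1, 1]. So we have 1 block(s) of size 3, 1 block(s) of size 1 → block sizes [3, 1]

Assembling the blocks gives a Jordan form
J =
  [2, 1, 0, 0]
  [0, 2, 1, 0]
  [0, 0, 2, 0]
  [0, 0, 0, 2]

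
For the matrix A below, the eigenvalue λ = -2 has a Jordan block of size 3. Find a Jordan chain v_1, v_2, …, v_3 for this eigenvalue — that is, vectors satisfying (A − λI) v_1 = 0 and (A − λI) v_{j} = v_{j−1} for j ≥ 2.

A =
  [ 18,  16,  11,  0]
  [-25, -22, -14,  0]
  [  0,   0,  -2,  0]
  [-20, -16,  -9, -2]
A Jordan chain for λ = -2 of length 3:
v_1 = (-4, 5, 0, 4)ᵀ
v_2 = (11, -14, 0, -9)ᵀ
v_3 = (0, 0, 1, 0)ᵀ

Let N = A − (-2)·I. We want v_3 with N^3 v_3 = 0 but N^2 v_3 ≠ 0; then v_{j-1} := N · v_j for j = 3, …, 2.

Pick v_3 = (0, 0, 1, 0)ᵀ.
Then v_2 = N · v_3 = (11, -14, 0, -9)ᵀ.
Then v_1 = N · v_2 = (-4, 5, 0, 4)ᵀ.

Sanity check: (A − (-2)·I) v_1 = (0, 0, 0, 0)ᵀ = 0. ✓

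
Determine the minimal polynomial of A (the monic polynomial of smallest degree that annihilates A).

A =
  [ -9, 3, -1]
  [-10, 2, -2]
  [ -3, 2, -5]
x^3 + 12*x^2 + 48*x + 64

The characteristic polynomial is χ_A(x) = (x + 4)^3, so the eigenvalues are known. The minimal polynomial is
  m_A(x) = Π_λ (x − λ)^{k_λ}
where k_λ is the size of the *largest* Jordan block for λ (equivalently, the smallest k with (A − λI)^k v = 0 for every generalised eigenvector v of λ).

  λ = -4: largest Jordan block has size 3, contributing (x + 4)^3

So m_A(x) = (x + 4)^3 = x^3 + 12*x^2 + 48*x + 64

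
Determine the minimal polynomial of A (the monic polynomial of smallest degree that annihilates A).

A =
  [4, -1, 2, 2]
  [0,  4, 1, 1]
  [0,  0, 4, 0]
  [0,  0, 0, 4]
x^3 - 12*x^2 + 48*x - 64

The characteristic polynomial is χ_A(x) = (x - 4)^4, so the eigenvalues are known. The minimal polynomial is
  m_A(x) = Π_λ (x − λ)^{k_λ}
where k_λ is the size of the *largest* Jordan block for λ (equivalently, the smallest k with (A − λI)^k v = 0 for every generalised eigenvector v of λ).

  λ = 4: largest Jordan block has size 3, contributing (x − 4)^3

So m_A(x) = (x - 4)^3 = x^3 - 12*x^2 + 48*x - 64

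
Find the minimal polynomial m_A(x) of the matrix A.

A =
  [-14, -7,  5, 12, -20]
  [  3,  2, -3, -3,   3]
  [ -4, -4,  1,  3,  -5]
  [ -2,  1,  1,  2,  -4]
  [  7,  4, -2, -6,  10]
x^3 - 3*x - 2

The characteristic polynomial is χ_A(x) = (x - 2)^2*(x + 1)^3, so the eigenvalues are known. The minimal polynomial is
  m_A(x) = Π_λ (x − λ)^{k_λ}
where k_λ is the size of the *largest* Jordan block for λ (equivalently, the smallest k with (A − λI)^k v = 0 for every generalised eigenvector v of λ).

  λ = -1: largest Jordan block has size 2, contributing (x + 1)^2
  λ = 2: largest Jordan block has size 1, contributing (x − 2)

So m_A(x) = (x - 2)*(x + 1)^2 = x^3 - 3*x - 2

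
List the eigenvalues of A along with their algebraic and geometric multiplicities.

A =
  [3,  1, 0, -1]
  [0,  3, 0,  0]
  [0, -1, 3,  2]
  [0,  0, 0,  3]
λ = 3: alg = 4, geom = 2

Step 1 — factor the characteristic polynomial to read off the algebraic multiplicities:
  χ_A(x) = (x - 3)^4

Step 2 — compute geometric multiplicities via the rank-nullity identity g(λ) = n − rank(A − λI):
  rank(A − (3)·I) = 2, so dim ker(A − (3)·I) = n − 2 = 2

Summary:
  λ = 3: algebraic multiplicity = 4, geometric multiplicity = 2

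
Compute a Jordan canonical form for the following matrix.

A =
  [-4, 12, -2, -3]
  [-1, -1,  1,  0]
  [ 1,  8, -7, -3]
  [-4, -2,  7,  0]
J_3(-3) ⊕ J_1(-3)

The characteristic polynomial is
  det(x·I − A) = x^4 + 12*x^3 + 54*x^2 + 108*x + 81 = (x + 3)^4

Eigenvalues and multiplicities (the geometric multiplicity of λ is n − rank(A − λI), which equals the number of Jordan blocks for λ):
  λ = -3: algebraic multiplicity = 4, geometric multiplicity = 2

Determining the block sizes for each eigenvalue:
  λ = -3: with am = 4 and gm = 2, the partition is not yet determined (e.g. several partitions of 4 into 2 parts exist). Let N = A − (-3)·I. Computing rank(N^1) = 2, rank(N^2) = 1, rank(N^3) = 0; the number of blocks of size ≥ j is rank(N^{j−1}) − rank(N^j), giving [2, 1, 1]. So we have 1 block(s) of size 3, 1 block(s) of size 1 → block sizes [3, 1]

Assembling the blocks gives a Jordan form
J =
  [-3,  1,  0,  0]
  [ 0, -3,  1,  0]
  [ 0,  0, -3,  0]
  [ 0,  0,  0, -3]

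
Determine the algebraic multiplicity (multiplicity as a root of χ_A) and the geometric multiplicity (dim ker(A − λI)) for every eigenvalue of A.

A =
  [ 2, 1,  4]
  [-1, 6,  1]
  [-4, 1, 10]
λ = 6: alg = 3, geom = 1

Step 1 — factor the characteristic polynomial to read off the algebraic multiplicities:
  χ_A(x) = (x - 6)^3

Step 2 — compute geometric multiplicities via the rank-nullity identity g(λ) = n − rank(A − λI):
  rank(A − (6)·I) = 2, so dim ker(A − (6)·I) = n − 2 = 1

Summary:
  λ = 6: algebraic multiplicity = 3, geometric multiplicity = 1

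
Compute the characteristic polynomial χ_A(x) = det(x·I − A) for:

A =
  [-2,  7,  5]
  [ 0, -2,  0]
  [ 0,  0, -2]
x^3 + 6*x^2 + 12*x + 8

Expanding det(x·I − A) (e.g. by cofactor expansion or by noting that A is similar to its Jordan form J, which has the same characteristic polynomial as A) gives
  χ_A(x) = x^3 + 6*x^2 + 12*x + 8
which factors as (x + 2)^3. The eigenvalues (with algebraic multiplicities) are λ = -2 with multiplicity 3.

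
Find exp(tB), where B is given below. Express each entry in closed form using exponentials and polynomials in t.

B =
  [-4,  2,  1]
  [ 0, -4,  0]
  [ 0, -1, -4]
e^{tB} =
  [exp(-4*t), -t^2*exp(-4*t)/2 + 2*t*exp(-4*t), t*exp(-4*t)]
  [0, exp(-4*t), 0]
  [0, -t*exp(-4*t), exp(-4*t)]

Strategy: write B = P · J · P⁻¹ where J is a Jordan canonical form, so e^{tB} = P · e^{tJ} · P⁻¹, and e^{tJ} can be computed block-by-block.

B has Jordan form
J =
  [-4,  1,  0]
  [ 0, -4,  1]
  [ 0,  0, -4]
(up to reordering of blocks).

Per-block formulas:
  For a 3×3 Jordan block J_3(-4): exp(t · J_3(-4)) = e^(-4t)·(I + t·N + (t^2/2)·N^2), where N is the 3×3 nilpotent shift.

After assembling e^{tJ} and conjugating by P, we get:

e^{tB} =
  [exp(-4*t), -t^2*exp(-4*t)/2 + 2*t*exp(-4*t), t*exp(-4*t)]
  [0, exp(-4*t), 0]
  [0, -t*exp(-4*t), exp(-4*t)]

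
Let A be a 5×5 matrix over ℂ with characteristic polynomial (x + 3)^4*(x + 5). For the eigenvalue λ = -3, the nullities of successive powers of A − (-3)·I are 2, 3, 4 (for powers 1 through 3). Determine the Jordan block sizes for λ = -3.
Block sizes for λ = -3: [3, 1]

From the dimensions of kernels of powers, the number of Jordan blocks of size at least j is d_j − d_{j−1} where d_j = dim ker(N^j) (with d_0 = 0). Computing the differences gives [2, 1, 1].
The number of blocks of size exactly k is (#blocks of size ≥ k) − (#blocks of size ≥ k + 1), so the partition is: 1 block(s) of size 1, 1 block(s) of size 3.
In nonincreasing order the block sizes are [3, 1].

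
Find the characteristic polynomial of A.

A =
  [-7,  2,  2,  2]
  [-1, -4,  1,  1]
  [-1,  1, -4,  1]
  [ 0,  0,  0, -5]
x^4 + 20*x^3 + 150*x^2 + 500*x + 625

Expanding det(x·I − A) (e.g. by cofactor expansion or by noting that A is similar to its Jordan form J, which has the same characteristic polynomial as A) gives
  χ_A(x) = x^4 + 20*x^3 + 150*x^2 + 500*x + 625
which factors as (x + 5)^4. The eigenvalues (with algebraic multiplicities) are λ = -5 with multiplicity 4.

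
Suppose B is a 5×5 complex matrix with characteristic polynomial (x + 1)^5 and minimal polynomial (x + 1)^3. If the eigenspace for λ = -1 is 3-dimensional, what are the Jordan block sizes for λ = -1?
Block sizes for λ = -1: [3, 1, 1]

Step 1 — from the characteristic polynomial, algebraic multiplicity of λ = -1 is 5. From dim ker(B − (-1)·I) = 3, there are exactly 3 Jordan blocks for λ = -1.
Step 2 — from the minimal polynomial, the factor (x + 1)^3 tells us the largest block for λ = -1 has size 3.
Step 3 — with total size 5, 3 blocks, and largest block 3, the block sizes (in nonincreasing order) are [3, 1, 1].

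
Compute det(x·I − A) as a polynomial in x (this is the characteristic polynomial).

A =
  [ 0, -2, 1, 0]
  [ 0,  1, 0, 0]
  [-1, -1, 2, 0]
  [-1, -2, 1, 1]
x^4 - 4*x^3 + 6*x^2 - 4*x + 1

Expanding det(x·I − A) (e.g. by cofactor expansion or by noting that A is similar to its Jordan form J, which has the same characteristic polynomial as A) gives
  χ_A(x) = x^4 - 4*x^3 + 6*x^2 - 4*x + 1
which factors as (x - 1)^4. The eigenvalues (with algebraic multiplicities) are λ = 1 with multiplicity 4.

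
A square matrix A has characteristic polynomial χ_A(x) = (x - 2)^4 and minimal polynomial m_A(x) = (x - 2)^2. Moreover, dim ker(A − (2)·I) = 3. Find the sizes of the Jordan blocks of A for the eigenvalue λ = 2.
Block sizes for λ = 2: [2, 1, 1]

Step 1 — from the characteristic polynomial, algebraic multiplicity of λ = 2 is 4. From dim ker(A − (2)·I) = 3, there are exactly 3 Jordan blocks for λ = 2.
Step 2 — from the minimal polynomial, the factor (x − 2)^2 tells us the largest block for λ = 2 has size 2.
Step 3 — with total size 4, 3 blocks, and largest block 2, the block sizes (in nonincreasing order) are [2, 1, 1].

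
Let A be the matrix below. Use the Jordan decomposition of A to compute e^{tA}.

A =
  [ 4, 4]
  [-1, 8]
e^{tA} =
  [-2*t*exp(6*t) + exp(6*t), 4*t*exp(6*t)]
  [-t*exp(6*t), 2*t*exp(6*t) + exp(6*t)]

Strategy: write A = P · J · P⁻¹ where J is a Jordan canonical form, so e^{tA} = P · e^{tJ} · P⁻¹, and e^{tJ} can be computed block-by-block.

A has Jordan form
J =
  [6, 1]
  [0, 6]
(up to reordering of blocks).

Per-block formulas:
  For a 2×2 Jordan block J_2(6): exp(t · J_2(6)) = e^(6t)·(I + t·N), where N is the 2×2 nilpotent shift.

After assembling e^{tJ} and conjugating by P, we get:

e^{tA} =
  [-2*t*exp(6*t) + exp(6*t), 4*t*exp(6*t)]
  [-t*exp(6*t), 2*t*exp(6*t) + exp(6*t)]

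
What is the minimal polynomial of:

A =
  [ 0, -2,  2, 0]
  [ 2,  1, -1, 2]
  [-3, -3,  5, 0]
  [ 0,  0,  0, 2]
x^3 - 6*x^2 + 12*x - 8

The characteristic polynomial is χ_A(x) = (x - 2)^4, so the eigenvalues are known. The minimal polynomial is
  m_A(x) = Π_λ (x − λ)^{k_λ}
where k_λ is the size of the *largest* Jordan block for λ (equivalently, the smallest k with (A − λI)^k v = 0 for every generalised eigenvector v of λ).

  λ = 2: largest Jordan block has size 3, contributing (x − 2)^3

So m_A(x) = (x - 2)^3 = x^3 - 6*x^2 + 12*x - 8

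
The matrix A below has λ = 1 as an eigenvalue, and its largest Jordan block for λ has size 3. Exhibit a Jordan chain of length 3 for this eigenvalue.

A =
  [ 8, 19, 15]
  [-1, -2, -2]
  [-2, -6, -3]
A Jordan chain for λ = 1 of length 3:
v_1 = (-14, 2, 4)ᵀ
v_2 = (19, -3, -6)ᵀ
v_3 = (0, 1, 0)ᵀ

Let N = A − (1)·I. We want v_3 with N^3 v_3 = 0 but N^2 v_3 ≠ 0; then v_{j-1} := N · v_j for j = 3, …, 2.

Pick v_3 = (0, 1, 0)ᵀ.
Then v_2 = N · v_3 = (19, -3, -6)ᵀ.
Then v_1 = N · v_2 = (-14, 2, 4)ᵀ.

Sanity check: (A − (1)·I) v_1 = (0, 0, 0)ᵀ = 0. ✓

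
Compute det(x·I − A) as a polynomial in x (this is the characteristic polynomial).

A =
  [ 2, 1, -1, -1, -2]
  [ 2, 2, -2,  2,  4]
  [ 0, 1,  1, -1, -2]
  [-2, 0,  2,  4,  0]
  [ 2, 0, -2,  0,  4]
x^5 - 13*x^4 + 64*x^3 - 148*x^2 + 160*x - 64

Expanding det(x·I − A) (e.g. by cofactor expansion or by noting that A is similar to its Jordan form J, which has the same characteristic polynomial as A) gives
  χ_A(x) = x^5 - 13*x^4 + 64*x^3 - 148*x^2 + 160*x - 64
which factors as (x - 4)^2*(x - 2)^2*(x - 1). The eigenvalues (with algebraic multiplicities) are λ = 1 with multiplicity 1, λ = 2 with multiplicity 2, λ = 4 with multiplicity 2.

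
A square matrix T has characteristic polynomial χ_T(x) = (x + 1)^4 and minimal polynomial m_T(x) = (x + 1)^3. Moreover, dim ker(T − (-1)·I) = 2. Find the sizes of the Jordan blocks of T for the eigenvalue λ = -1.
Block sizes for λ = -1: [3, 1]

Step 1 — from the characteristic polynomial, algebraic multiplicity of λ = -1 is 4. From dim ker(T − (-1)·I) = 2, there are exactly 2 Jordan blocks for λ = -1.
Step 2 — from the minimal polynomial, the factor (x + 1)^3 tells us the largest block for λ = -1 has size 3.
Step 3 — with total size 4, 2 blocks, and largest block 3, the block sizes (in nonincreasing order) are [3, 1].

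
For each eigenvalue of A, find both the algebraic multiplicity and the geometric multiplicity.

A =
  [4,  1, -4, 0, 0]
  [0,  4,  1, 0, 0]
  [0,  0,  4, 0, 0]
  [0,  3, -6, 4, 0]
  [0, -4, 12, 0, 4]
λ = 4: alg = 5, geom = 3

Step 1 — factor the characteristic polynomial to read off the algebraic multiplicities:
  χ_A(x) = (x - 4)^5

Step 2 — compute geometric multiplicities via the rank-nullity identity g(λ) = n − rank(A − λI):
  rank(A − (4)·I) = 2, so dim ker(A − (4)·I) = n − 2 = 3

Summary:
  λ = 4: algebraic multiplicity = 5, geometric multiplicity = 3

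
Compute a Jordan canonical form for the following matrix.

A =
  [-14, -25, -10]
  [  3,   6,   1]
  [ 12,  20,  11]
J_3(1)

The characteristic polynomial is
  det(x·I − A) = x^3 - 3*x^2 + 3*x - 1 = (x - 1)^3

Eigenvalues and multiplicities (the geometric multiplicity of λ is n − rank(A − λI), which equals the number of Jordan blocks for λ):
  λ = 1: algebraic multiplicity = 3, geometric multiplicity = 1

Determining the block sizes for each eigenvalue:
  λ = 1: one block (gm = 1), so the single block has size am = 3 → block sizes [3]

Assembling the blocks gives a Jordan form
J =
  [1, 1, 0]
  [0, 1, 1]
  [0, 0, 1]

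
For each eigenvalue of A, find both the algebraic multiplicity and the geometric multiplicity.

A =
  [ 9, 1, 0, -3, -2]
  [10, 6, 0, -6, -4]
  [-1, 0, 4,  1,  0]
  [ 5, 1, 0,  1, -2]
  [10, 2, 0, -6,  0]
λ = 4: alg = 5, geom = 3

Step 1 — factor the characteristic polynomial to read off the algebraic multiplicities:
  χ_A(x) = (x - 4)^5

Step 2 — compute geometric multiplicities via the rank-nullity identity g(λ) = n − rank(A − λI):
  rank(A − (4)·I) = 2, so dim ker(A − (4)·I) = n − 2 = 3

Summary:
  λ = 4: algebraic multiplicity = 5, geometric multiplicity = 3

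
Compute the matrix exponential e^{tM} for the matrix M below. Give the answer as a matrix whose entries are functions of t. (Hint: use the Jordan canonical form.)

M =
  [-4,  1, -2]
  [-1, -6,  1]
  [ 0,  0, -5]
e^{tM} =
  [t*exp(-5*t) + exp(-5*t), t*exp(-5*t), -t^2*exp(-5*t)/2 - 2*t*exp(-5*t)]
  [-t*exp(-5*t), -t*exp(-5*t) + exp(-5*t), t^2*exp(-5*t)/2 + t*exp(-5*t)]
  [0, 0, exp(-5*t)]

Strategy: write M = P · J · P⁻¹ where J is a Jordan canonical form, so e^{tM} = P · e^{tJ} · P⁻¹, and e^{tJ} can be computed block-by-block.

M has Jordan form
J =
  [-5,  1,  0]
  [ 0, -5,  1]
  [ 0,  0, -5]
(up to reordering of blocks).

Per-block formulas:
  For a 3×3 Jordan block J_3(-5): exp(t · J_3(-5)) = e^(-5t)·(I + t·N + (t^2/2)·N^2), where N is the 3×3 nilpotent shift.

After assembling e^{tJ} and conjugating by P, we get:

e^{tM} =
  [t*exp(-5*t) + exp(-5*t), t*exp(-5*t), -t^2*exp(-5*t)/2 - 2*t*exp(-5*t)]
  [-t*exp(-5*t), -t*exp(-5*t) + exp(-5*t), t^2*exp(-5*t)/2 + t*exp(-5*t)]
  [0, 0, exp(-5*t)]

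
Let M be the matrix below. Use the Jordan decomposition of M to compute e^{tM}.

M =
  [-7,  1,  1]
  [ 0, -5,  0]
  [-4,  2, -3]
e^{tM} =
  [-2*t*exp(-5*t) + exp(-5*t), t*exp(-5*t), t*exp(-5*t)]
  [0, exp(-5*t), 0]
  [-4*t*exp(-5*t), 2*t*exp(-5*t), 2*t*exp(-5*t) + exp(-5*t)]

Strategy: write M = P · J · P⁻¹ where J is a Jordan canonical form, so e^{tM} = P · e^{tJ} · P⁻¹, and e^{tJ} can be computed block-by-block.

M has Jordan form
J =
  [-5,  1,  0]
  [ 0, -5,  0]
  [ 0,  0, -5]
(up to reordering of blocks).

Per-block formulas:
  For a 1×1 block at λ = -5: exp(t · [-5]) = [e^(-5t)].
  For a 2×2 Jordan block J_2(-5): exp(t · J_2(-5)) = e^(-5t)·(I + t·N), where N is the 2×2 nilpotent shift.

After assembling e^{tJ} and conjugating by P, we get:

e^{tM} =
  [-2*t*exp(-5*t) + exp(-5*t), t*exp(-5*t), t*exp(-5*t)]
  [0, exp(-5*t), 0]
  [-4*t*exp(-5*t), 2*t*exp(-5*t), 2*t*exp(-5*t) + exp(-5*t)]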